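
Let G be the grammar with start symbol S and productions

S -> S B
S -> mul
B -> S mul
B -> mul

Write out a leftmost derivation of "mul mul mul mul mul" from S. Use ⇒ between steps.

S ⇒ S B   [S -> S B]
S B ⇒ S B B   [S -> S B]
S B B ⇒ mul B B   [S -> mul]
mul B B ⇒ mul S mul B   [B -> S mul]
mul S mul B ⇒ mul S B mul B   [S -> S B]
mul S B mul B ⇒ mul mul B mul B   [S -> mul]
mul mul B mul B ⇒ mul mul mul mul B   [B -> mul]
mul mul mul mul B ⇒ mul mul mul mul mul   [B -> mul]

S ⇒ S B ⇒ S B B ⇒ mul B B ⇒ mul S mul B ⇒ mul S B mul B ⇒ mul mul B mul B ⇒ mul mul mul mul B ⇒ mul mul mul mul mul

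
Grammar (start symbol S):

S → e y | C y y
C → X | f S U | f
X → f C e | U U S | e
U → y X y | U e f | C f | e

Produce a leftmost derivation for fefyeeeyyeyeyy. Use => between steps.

S => Cyy => Xyy => fCeyy => fXeyy => fUUSeyy => fCfUSeyy => fXfUSeyy => fefUSeyy => fefyXySeyy => fefyUUSySeyy => fefyeUSySeyy => fefyeeSySeyy => fefyeeeyySeyy => fefyeeeyyeyeyy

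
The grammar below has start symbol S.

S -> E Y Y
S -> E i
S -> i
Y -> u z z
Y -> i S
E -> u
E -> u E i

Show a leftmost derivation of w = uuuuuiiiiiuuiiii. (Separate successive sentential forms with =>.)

S => EYY => uEiYY => uuEiiYY => uuuEiiiYY => uuuuEiiiiYY => uuuuuiiiiYY => uuuuuiiiiiSY => uuuuuiiiiiEiY => uuuuuiiiiiuEiiY => uuuuuiiiiiuuiiY => uuuuuiiiiiuuiiiS => uuuuuiiiiiuuiiii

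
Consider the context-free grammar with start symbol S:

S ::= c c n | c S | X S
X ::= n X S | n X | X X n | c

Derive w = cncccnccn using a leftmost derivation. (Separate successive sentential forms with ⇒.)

S ⇒ cS   [S ::= c S]
cS ⇒ cXS   [S ::= X S]
cXS ⇒ cnXSS   [X ::= n X S]
cnXSS ⇒ cncSS   [X ::= c]
cncSS ⇒ cncccnS   [S ::= c c n]
cncccnS ⇒ cncccnccn   [S ::= c c n]

S ⇒ cS ⇒ cXS ⇒ cnXSS ⇒ cncSS ⇒ cncccnS ⇒ cncccnccn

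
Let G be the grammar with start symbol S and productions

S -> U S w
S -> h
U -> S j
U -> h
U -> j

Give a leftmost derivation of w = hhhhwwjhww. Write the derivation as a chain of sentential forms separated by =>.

S => USw   [S -> U S w]
USw => hSw   [U -> h]
hSw => hUSww   [S -> U S w]
hUSww => hSjSww   [U -> S j]
hSjSww => hUSwjSww   [S -> U S w]
hUSwjSww => hhSwjSww   [U -> h]
hhSwjSww => hhUSwwjSww   [S -> U S w]
hhUSwwjSww => hhhSwwjSww   [U -> h]
hhhSwwjSww => hhhhwwjSww   [S -> h]
hhhhwwjSww => hhhhwwjhww   [S -> h]

S=>USw=>hSw=>hUSww=>hSjSww=>hUSwjSww=>hhSwjSww=>hhUSwwjSww=>hhhSwwjSww=>hhhhwwjSww=>hhhhwwjhww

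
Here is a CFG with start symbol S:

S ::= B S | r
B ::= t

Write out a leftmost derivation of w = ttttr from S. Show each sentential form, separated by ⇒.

S ⇒ BS   [S ::= B S]
BS ⇒ tS   [B ::= t]
tS ⇒ tBS   [S ::= B S]
tBS ⇒ ttS   [B ::= t]
ttS ⇒ ttBS   [S ::= B S]
ttBS ⇒ tttS   [B ::= t]
tttS ⇒ tttBS   [S ::= B S]
tttBS ⇒ ttttS   [B ::= t]
ttttS ⇒ ttttr   [S ::= r]

S ⇒ BS ⇒ tS ⇒ tBS ⇒ ttS ⇒ ttBS ⇒ tttS ⇒ tttBS ⇒ ttttS ⇒ ttttr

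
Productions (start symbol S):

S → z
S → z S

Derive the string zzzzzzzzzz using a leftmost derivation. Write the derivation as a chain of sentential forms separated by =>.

S => zS => zzS => zzzS => zzzzS => zzzzzS => zzzzzzS => zzzzzzzS => zzzzzzzzS => zzzzzzzzzS => zzzzzzzzzz

S => zS   [S → z S]
zS => zzS   [S → z S]
zzS => zzzS   [S → z S]
zzzS => zzzzS   [S → z S]
zzzzS => zzzzzS   [S → z S]
zzzzzS => zzzzzzS   [S → z S]
zzzzzzS => zzzzzzzS   [S → z S]
zzzzzzzS => zzzzzzzzS   [S → z S]
zzzzzzzzS => zzzzzzzzzS   [S → z S]
zzzzzzzzzS => zzzzzzzzzz   [S → z]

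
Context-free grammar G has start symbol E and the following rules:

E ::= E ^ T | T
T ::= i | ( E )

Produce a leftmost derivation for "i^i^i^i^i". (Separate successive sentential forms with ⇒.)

E ⇒ E^T ⇒ E^T^T ⇒ E^T^T^T ⇒ E^T^T^T^T ⇒ T^T^T^T^T ⇒ i^T^T^T^T ⇒ i^i^T^T^T ⇒ i^i^i^T^T ⇒ i^i^i^i^T ⇒ i^i^i^i^i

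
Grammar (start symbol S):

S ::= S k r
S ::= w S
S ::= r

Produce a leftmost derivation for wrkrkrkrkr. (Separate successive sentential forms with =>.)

S => Skr   [S ::= S k r]
Skr => wSkr   [S ::= w S]
wSkr => wSkrkr   [S ::= S k r]
wSkrkr => wSkrkrkr   [S ::= S k r]
wSkrkrkr => wSkrkrkrkr   [S ::= S k r]
wSkrkrkrkr => wrkrkrkrkr   [S ::= r]

S => Skr => wSkr => wSkrkr => wSkrkrkr => wSkrkrkrkr => wrkrkrkrkr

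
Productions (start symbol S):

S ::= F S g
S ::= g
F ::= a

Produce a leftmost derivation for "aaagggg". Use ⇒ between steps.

S ⇒ FSg ⇒ aSg ⇒ aFSgg ⇒ aaSgg ⇒ aaFSggg ⇒ aaaSggg ⇒ aaagggg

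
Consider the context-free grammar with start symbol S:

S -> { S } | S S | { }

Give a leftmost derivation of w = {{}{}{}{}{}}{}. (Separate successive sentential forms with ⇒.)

S ⇒ SS ⇒ {S}S ⇒ {SS}S ⇒ {SSS}S ⇒ {SSSS}S ⇒ {SSSSS}S ⇒ {{}SSSS}S ⇒ {{}{}SSS}S ⇒ {{}{}{}SS}S ⇒ {{}{}{}{}S}S ⇒ {{}{}{}{}{}}S ⇒ {{}{}{}{}{}}{}

S ⇒ SS   [S -> S S]
SS ⇒ {S}S   [S -> { S }]
{S}S ⇒ {SS}S   [S -> S S]
{SS}S ⇒ {SSS}S   [S -> S S]
{SSS}S ⇒ {SSSS}S   [S -> S S]
{SSSS}S ⇒ {SSSSS}S   [S -> S S]
{SSSSS}S ⇒ {{}SSSS}S   [S -> { }]
{{}SSSS}S ⇒ {{}{}SSS}S   [S -> { }]
{{}{}SSS}S ⇒ {{}{}{}SS}S   [S -> { }]
{{}{}{}SS}S ⇒ {{}{}{}{}S}S   [S -> { }]
{{}{}{}{}S}S ⇒ {{}{}{}{}{}}S   [S -> { }]
{{}{}{}{}{}}S ⇒ {{}{}{}{}{}}{}   [S -> { }]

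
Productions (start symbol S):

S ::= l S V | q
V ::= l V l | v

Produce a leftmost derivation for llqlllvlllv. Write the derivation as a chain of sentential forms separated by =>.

S=>lSV=>llSVV=>llqVV=>llqlVlV=>llqllVllV=>llqlllVlllV=>llqlllvlllV=>llqlllvlllv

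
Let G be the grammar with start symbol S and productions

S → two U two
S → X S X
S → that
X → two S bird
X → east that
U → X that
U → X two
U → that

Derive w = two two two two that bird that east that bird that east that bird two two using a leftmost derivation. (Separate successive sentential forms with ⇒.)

S ⇒ two U two   [S → two U two]
two U two ⇒ two X two two   [U → X two]
two X two two ⇒ two two S bird two two   [X → two S bird]
two two S bird two two ⇒ two two X S X bird two two   [S → X S X]
two two X S X bird two two ⇒ two two two S bird S X bird two two   [X → two S bird]
two two two S bird S X bird two two ⇒ two two two X S X bird S X bird two two   [S → X S X]
two two two X S X bird S X bird two two ⇒ two two two two S bird S X bird S X bird two two   [X → two S bird]
two two two two S bird S X bird S X bird two two ⇒ two two two two that bird S X bird S X bird two two   [S → that]
two two two two that bird S X bird S X bird two two ⇒ two two two two that bird that X bird S X bird two two   [S → that]
two two two two that bird that X bird S X bird two two ⇒ two two two two that bird that east that bird S X bird two two   [X → east that]
two two two two that bird that east that bird S X bird two two ⇒ two two two two that bird that east that bird that X bird two two   [S → that]
two two two two that bird that east that bird that X bird two two ⇒ two two two two that bird that east that bird that east that bird two two   [X → east that]

S ⇒ two U two ⇒ two X two two ⇒ two two S bird two two ⇒ two two X S X bird two two ⇒ two two two S bird S X bird two two ⇒ two two two X S X bird S X bird two two ⇒ two two two two S bird S X bird S X bird two two ⇒ two two two two that bird S X bird S X bird two two ⇒ two two two two that bird that X bird S X bird two two ⇒ two two two two that bird that east that bird S X bird two two ⇒ two two two two that bird that east that bird that X bird two two ⇒ two two two two that bird that east that bird that east that bird two two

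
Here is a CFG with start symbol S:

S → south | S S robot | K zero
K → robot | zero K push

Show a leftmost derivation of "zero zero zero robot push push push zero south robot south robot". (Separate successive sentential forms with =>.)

S => S S robot   [S → S S robot]
S S robot => S S robot S robot   [S → S S robot]
S S robot S robot => K zero S robot S robot   [S → K zero]
K zero S robot S robot => zero K push zero S robot S robot   [K → zero K push]
zero K push zero S robot S robot => zero zero K push push zero S robot S robot   [K → zero K push]
zero zero K push push zero S robot S robot => zero zero zero K push push push zero S robot S robot   [K → zero K push]
zero zero zero K push push push zero S robot S robot => zero zero zero robot push push push zero S robot S robot   [K → robot]
zero zero zero robot push push push zero S robot S robot => zero zero zero robot push push push zero south robot S robot   [S → south]
zero zero zero robot push push push zero south robot S robot => zero zero zero robot push push push zero south robot south robot   [S → south]

S => S S robot => S S robot S robot => K zero S robot S robot => zero K push zero S robot S robot => zero zero K push push zero S robot S robot => zero zero zero K push push push zero S robot S robot => zero zero zero robot push push push zero S robot S robot => zero zero zero robot push push push zero south robot S robot => zero zero zero robot push push push zero south robot south robot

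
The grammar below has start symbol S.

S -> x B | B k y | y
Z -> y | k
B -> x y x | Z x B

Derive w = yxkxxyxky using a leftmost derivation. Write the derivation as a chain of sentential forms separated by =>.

S => Bky   [S -> B k y]
Bky => ZxBky   [B -> Z x B]
ZxBky => yxBky   [Z -> y]
yxBky => yxZxBky   [B -> Z x B]
yxZxBky => yxkxBky   [Z -> k]
yxkxBky => yxkxxyxky   [B -> x y x]

S => Bky => ZxBky => yxBky => yxZxBky => yxkxBky => yxkxxyxky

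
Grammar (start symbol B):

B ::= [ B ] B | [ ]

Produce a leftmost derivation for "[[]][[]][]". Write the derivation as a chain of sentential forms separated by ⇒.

B ⇒ [B]B   [B ::= [ B ] B]
[B]B ⇒ [[]]B   [B ::= [ ]]
[[]]B ⇒ [[]][B]B   [B ::= [ B ] B]
[[]][B]B ⇒ [[]][[]]B   [B ::= [ ]]
[[]][[]]B ⇒ [[]][[]][]   [B ::= [ ]]

B ⇒ [B]B ⇒ [[]]B ⇒ [[]][B]B ⇒ [[]][[]]B ⇒ [[]][[]][]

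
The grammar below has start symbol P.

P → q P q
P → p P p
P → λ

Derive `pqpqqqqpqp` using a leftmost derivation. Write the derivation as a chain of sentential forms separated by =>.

P => pPp => pqPqp => pqpPpqp => pqpqPqpqp => pqpqqPqqpqp => pqpqqqqpqp

P => pPp   [P → p P p]
pPp => pqPqp   [P → q P q]
pqPqp => pqpPpqp   [P → p P p]
pqpPpqp => pqpqPqpqp   [P → q P q]
pqpqPqpqp => pqpqqPqqpqp   [P → q P q]
pqpqqPqqpqp => pqpqqqqpqp   [P → λ]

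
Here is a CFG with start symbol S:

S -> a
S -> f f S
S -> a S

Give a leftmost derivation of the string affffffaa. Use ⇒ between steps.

S ⇒ aS ⇒ affS ⇒ affffS ⇒ affffffS ⇒ affffffaS ⇒ affffffaa

S ⇒ aS   [S -> a S]
aS ⇒ affS   [S -> f f S]
affS ⇒ affffS   [S -> f f S]
affffS ⇒ affffffS   [S -> f f S]
affffffS ⇒ affffffaS   [S -> a S]
affffffaS ⇒ affffffaa   [S -> a]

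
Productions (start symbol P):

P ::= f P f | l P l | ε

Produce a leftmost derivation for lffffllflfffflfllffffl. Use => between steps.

P => lPl => lfPfl => lffPffl => lfffPfffl => lffffPffffl => lfffflPlffffl => lffffllPllffffl => lffffllfPfllffffl => lffffllflPlfllffffl => lffffllflfPflfllffffl => lffffllflffPfflfllffffl => lffffllflfffflfllffffl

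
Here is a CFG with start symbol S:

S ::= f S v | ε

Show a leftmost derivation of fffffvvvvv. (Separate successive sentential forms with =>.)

S=>fSv=>ffSvv=>fffSvvv=>ffffSvvvv=>fffffSvvvvv=>fffffvvvvv

S => fSv   [S ::= f S v]
fSv => ffSvv   [S ::= f S v]
ffSvv => fffSvvv   [S ::= f S v]
fffSvvv => ffffSvvvv   [S ::= f S v]
ffffSvvvv => fffffSvvvvv   [S ::= f S v]
fffffSvvvvv => fffffvvvvv   [S ::= ε]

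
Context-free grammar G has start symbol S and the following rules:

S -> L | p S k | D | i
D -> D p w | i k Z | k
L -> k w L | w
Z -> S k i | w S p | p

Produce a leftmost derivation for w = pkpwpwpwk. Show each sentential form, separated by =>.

S => pSk => pDk => pDpwk => pDpwpwk => pDpwpwpwk => pkpwpwpwk

S => pSk   [S -> p S k]
pSk => pDk   [S -> D]
pDk => pDpwk   [D -> D p w]
pDpwk => pDpwpwk   [D -> D p w]
pDpwpwk => pDpwpwpwk   [D -> D p w]
pDpwpwpwk => pkpwpwpwk   [D -> k]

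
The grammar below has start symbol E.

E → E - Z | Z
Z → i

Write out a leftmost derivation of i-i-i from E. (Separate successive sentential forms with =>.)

E => E-Z   [E → E - Z]
E-Z => E-Z-Z   [E → E - Z]
E-Z-Z => Z-Z-Z   [E → Z]
Z-Z-Z => i-Z-Z   [Z → i]
i-Z-Z => i-i-Z   [Z → i]
i-i-Z => i-i-i   [Z → i]

E => E-Z => E-Z-Z => Z-Z-Z => i-Z-Z => i-i-Z => i-i-i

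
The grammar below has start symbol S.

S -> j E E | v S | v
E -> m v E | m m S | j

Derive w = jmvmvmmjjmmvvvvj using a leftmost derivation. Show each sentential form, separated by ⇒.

S ⇒ jEE ⇒ jmvEE ⇒ jmvmvEE ⇒ jmvmvmmSE ⇒ jmvmvmmjEEE ⇒ jmvmvmmjjEE ⇒ jmvmvmmjjmmSE ⇒ jmvmvmmjjmmvSE ⇒ jmvmvmmjjmmvvSE ⇒ jmvmvmmjjmmvvvSE ⇒ jmvmvmmjjmmvvvvE ⇒ jmvmvmmjjmmvvvvj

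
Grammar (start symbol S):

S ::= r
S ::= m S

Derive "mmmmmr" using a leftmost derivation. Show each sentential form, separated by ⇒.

S ⇒ mS ⇒ mmS ⇒ mmmS ⇒ mmmmS ⇒ mmmmmS ⇒ mmmmmr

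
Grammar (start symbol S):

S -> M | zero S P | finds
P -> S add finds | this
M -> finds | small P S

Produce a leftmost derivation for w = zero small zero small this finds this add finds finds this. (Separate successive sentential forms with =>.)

S => zero S P => zero M P => zero small P S P => zero small S add finds S P => zero small zero S P add finds S P => zero small zero M P add finds S P => zero small zero small P S P add finds S P => zero small zero small this S P add finds S P => zero small zero small this finds P add finds S P => zero small zero small this finds this add finds S P => zero small zero small this finds this add finds finds P => zero small zero small this finds this add finds finds this

S => zero S P   [S -> zero S P]
zero S P => zero M P   [S -> M]
zero M P => zero small P S P   [M -> small P S]
zero small P S P => zero small S add finds S P   [P -> S add finds]
zero small S add finds S P => zero small zero S P add finds S P   [S -> zero S P]
zero small zero S P add finds S P => zero small zero M P add finds S P   [S -> M]
zero small zero M P add finds S P => zero small zero small P S P add finds S P   [M -> small P S]
zero small zero small P S P add finds S P => zero small zero small this S P add finds S P   [P -> this]
zero small zero small this S P add finds S P => zero small zero small this finds P add finds S P   [S -> finds]
zero small zero small this finds P add finds S P => zero small zero small this finds this add finds S P   [P -> this]
zero small zero small this finds this add finds S P => zero small zero small this finds this add finds finds P   [S -> finds]
zero small zero small this finds this add finds finds P => zero small zero small this finds this add finds finds this   [P -> this]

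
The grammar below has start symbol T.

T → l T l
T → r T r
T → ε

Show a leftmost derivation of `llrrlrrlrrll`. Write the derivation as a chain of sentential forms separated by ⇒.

T ⇒ lTl   [T → l T l]
lTl ⇒ llTll   [T → l T l]
llTll ⇒ llrTrll   [T → r T r]
llrTrll ⇒ llrrTrrll   [T → r T r]
llrrTrrll ⇒ llrrlTlrrll   [T → l T l]
llrrlTlrrll ⇒ llrrlrTrlrrll   [T → r T r]
llrrlrTrlrrll ⇒ llrrlrrlrrll   [T → ε]

T⇒lTl⇒llTll⇒llrTrll⇒llrrTrrll⇒llrrlTlrrll⇒llrrlrTrlrrll⇒llrrlrrlrrll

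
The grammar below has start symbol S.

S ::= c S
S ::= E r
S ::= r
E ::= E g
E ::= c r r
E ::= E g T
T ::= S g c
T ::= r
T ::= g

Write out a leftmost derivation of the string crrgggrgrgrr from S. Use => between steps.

S => Er => EgTr => EgTgTr => EgTgTgTr => EggTgTgTr => EgggTgTgTr => crrgggTgTgTr => crrgggrgTgTr => crrgggrgrgTr => crrgggrgrgrr

S => Er   [S ::= E r]
Er => EgTr   [E ::= E g T]
EgTr => EgTgTr   [E ::= E g T]
EgTgTr => EgTgTgTr   [E ::= E g T]
EgTgTgTr => EggTgTgTr   [E ::= E g]
EggTgTgTr => EgggTgTgTr   [E ::= E g]
EgggTgTgTr => crrgggTgTgTr   [E ::= c r r]
crrgggTgTgTr => crrgggrgTgTr   [T ::= r]
crrgggrgTgTr => crrgggrgrgTr   [T ::= r]
crrgggrgrgTr => crrgggrgrgrr   [T ::= r]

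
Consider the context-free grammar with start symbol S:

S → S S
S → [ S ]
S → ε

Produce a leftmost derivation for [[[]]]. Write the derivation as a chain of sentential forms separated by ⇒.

S ⇒ [S] ⇒ [SS] ⇒ [SSS] ⇒ [SSSS] ⇒ [[S]SSS] ⇒ [[[S]]SSS] ⇒ [[[]]SSS] ⇒ [[[]]SS] ⇒ [[[]]S] ⇒ [[[]]]

S ⇒ [S]   [S → [ S ]]
[S] ⇒ [SS]   [S → S S]
[SS] ⇒ [SSS]   [S → S S]
[SSS] ⇒ [SSSS]   [S → S S]
[SSSS] ⇒ [[S]SSS]   [S → [ S ]]
[[S]SSS] ⇒ [[[S]]SSS]   [S → [ S ]]
[[[S]]SSS] ⇒ [[[]]SSS]   [S → ε]
[[[]]SSS] ⇒ [[[]]SS]   [S → ε]
[[[]]SS] ⇒ [[[]]S]   [S → ε]
[[[]]S] ⇒ [[[]]]   [S → ε]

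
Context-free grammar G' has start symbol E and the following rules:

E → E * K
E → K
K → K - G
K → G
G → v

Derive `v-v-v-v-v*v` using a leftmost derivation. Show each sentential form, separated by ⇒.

E ⇒ E*K ⇒ K*K ⇒ K-G*K ⇒ K-G-G*K ⇒ K-G-G-G*K ⇒ K-G-G-G-G*K ⇒ G-G-G-G-G*K ⇒ v-G-G-G-G*K ⇒ v-v-G-G-G*K ⇒ v-v-v-G-G*K ⇒ v-v-v-v-G*K ⇒ v-v-v-v-v*K ⇒ v-v-v-v-v*G ⇒ v-v-v-v-v*v

E ⇒ E*K   [E → E * K]
E*K ⇒ K*K   [E → K]
K*K ⇒ K-G*K   [K → K - G]
K-G*K ⇒ K-G-G*K   [K → K - G]
K-G-G*K ⇒ K-G-G-G*K   [K → K - G]
K-G-G-G*K ⇒ K-G-G-G-G*K   [K → K - G]
K-G-G-G-G*K ⇒ G-G-G-G-G*K   [K → G]
G-G-G-G-G*K ⇒ v-G-G-G-G*K   [G → v]
v-G-G-G-G*K ⇒ v-v-G-G-G*K   [G → v]
v-v-G-G-G*K ⇒ v-v-v-G-G*K   [G → v]
v-v-v-G-G*K ⇒ v-v-v-v-G*K   [G → v]
v-v-v-v-G*K ⇒ v-v-v-v-v*K   [G → v]
v-v-v-v-v*K ⇒ v-v-v-v-v*G   [K → G]
v-v-v-v-v*G ⇒ v-v-v-v-v*v   [G → v]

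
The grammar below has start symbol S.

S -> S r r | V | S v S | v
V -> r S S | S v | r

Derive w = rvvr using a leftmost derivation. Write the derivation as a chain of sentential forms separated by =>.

S => V   [S -> V]
V => rSS   [V -> r S S]
rSS => rVS   [S -> V]
rVS => rSvS   [V -> S v]
rSvS => rvvS   [S -> v]
rvvS => rvvV   [S -> V]
rvvV => rvvr   [V -> r]

S => V => rSS => rVS => rSvS => rvvS => rvvV => rvvr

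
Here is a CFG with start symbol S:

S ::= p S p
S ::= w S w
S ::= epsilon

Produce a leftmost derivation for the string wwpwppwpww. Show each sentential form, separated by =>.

S => wSw => wwSww => wwpSpww => wwpwSwpww => wwpwpSpwpww => wwpwppwpww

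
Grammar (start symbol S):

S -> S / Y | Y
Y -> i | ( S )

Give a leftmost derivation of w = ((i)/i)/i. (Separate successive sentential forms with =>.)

S => S/Y   [S -> S / Y]
S/Y => Y/Y   [S -> Y]
Y/Y => (S)/Y   [Y -> ( S )]
(S)/Y => (S/Y)/Y   [S -> S / Y]
(S/Y)/Y => (Y/Y)/Y   [S -> Y]
(Y/Y)/Y => ((S)/Y)/Y   [Y -> ( S )]
((S)/Y)/Y => ((Y)/Y)/Y   [S -> Y]
((Y)/Y)/Y => ((i)/Y)/Y   [Y -> i]
((i)/Y)/Y => ((i)/i)/Y   [Y -> i]
((i)/i)/Y => ((i)/i)/i   [Y -> i]

S => S/Y => Y/Y => (S)/Y => (S/Y)/Y => (Y/Y)/Y => ((S)/Y)/Y => ((Y)/Y)/Y => ((i)/Y)/Y => ((i)/i)/Y => ((i)/i)/i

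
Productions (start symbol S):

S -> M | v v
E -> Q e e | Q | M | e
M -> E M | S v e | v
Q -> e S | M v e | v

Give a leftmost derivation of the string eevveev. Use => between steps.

S=>M=>EM=>QeeM=>eSeeM=>eMeeM=>eEMeeM=>eMMeeM=>eEMMeeM=>eeMMeeM=>eevMeeM=>eevveeM=>eevveev

S => M   [S -> M]
M => EM   [M -> E M]
EM => QeeM   [E -> Q e e]
QeeM => eSeeM   [Q -> e S]
eSeeM => eMeeM   [S -> M]
eMeeM => eEMeeM   [M -> E M]
eEMeeM => eMMeeM   [E -> M]
eMMeeM => eEMMeeM   [M -> E M]
eEMMeeM => eeMMeeM   [E -> e]
eeMMeeM => eevMeeM   [M -> v]
eevMeeM => eevveeM   [M -> v]
eevveeM => eevveev   [M -> v]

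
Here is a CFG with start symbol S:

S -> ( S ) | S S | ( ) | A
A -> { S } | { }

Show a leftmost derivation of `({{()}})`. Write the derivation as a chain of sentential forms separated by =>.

S=>(S)=>(A)=>({S})=>({A})=>({{S}})=>({{()}})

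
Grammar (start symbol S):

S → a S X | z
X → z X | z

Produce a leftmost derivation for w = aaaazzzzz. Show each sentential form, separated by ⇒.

S ⇒ aSX   [S → a S X]
aSX ⇒ aaSXX   [S → a S X]
aaSXX ⇒ aaaSXXX   [S → a S X]
aaaSXXX ⇒ aaaaSXXXX   [S → a S X]
aaaaSXXXX ⇒ aaaazXXXX   [S → z]
aaaazXXXX ⇒ aaaazzXXX   [X → z]
aaaazzXXX ⇒ aaaazzzXX   [X → z]
aaaazzzXX ⇒ aaaazzzzX   [X → z]
aaaazzzzX ⇒ aaaazzzzz   [X → z]

S⇒aSX⇒aaSXX⇒aaaSXXX⇒aaaaSXXXX⇒aaaazXXXX⇒aaaazzXXX⇒aaaazzzXX⇒aaaazzzzX⇒aaaazzzzz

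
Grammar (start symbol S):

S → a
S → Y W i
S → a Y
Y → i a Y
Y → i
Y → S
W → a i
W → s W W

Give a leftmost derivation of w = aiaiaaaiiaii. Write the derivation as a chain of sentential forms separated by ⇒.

S ⇒ aY   [S → a Y]
aY ⇒ aS   [Y → S]
aS ⇒ aYWi   [S → Y W i]
aYWi ⇒ aSWi   [Y → S]
aSWi ⇒ aYWiWi   [S → Y W i]
aYWiWi ⇒ aiaYWiWi   [Y → i a Y]
aiaYWiWi ⇒ aiaiaYWiWi   [Y → i a Y]
aiaiaYWiWi ⇒ aiaiaSWiWi   [Y → S]
aiaiaSWiWi ⇒ aiaiaaWiWi   [S → a]
aiaiaaWiWi ⇒ aiaiaaaiiWi   [W → a i]
aiaiaaaiiWi ⇒ aiaiaaaiiaii   [W → a i]

S⇒aY⇒aS⇒aYWi⇒aSWi⇒aYWiWi⇒aiaYWiWi⇒aiaiaYWiWi⇒aiaiaSWiWi⇒aiaiaaWiWi⇒aiaiaaaiiWi⇒aiaiaaaiiaii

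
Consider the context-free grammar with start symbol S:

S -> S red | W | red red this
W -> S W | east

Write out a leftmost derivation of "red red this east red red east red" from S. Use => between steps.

S => S red => W red => S W red => S red W red => S red red W red => W red red W red => S W red red W red => red red this W red red W red => red red this east red red W red => red red this east red red east red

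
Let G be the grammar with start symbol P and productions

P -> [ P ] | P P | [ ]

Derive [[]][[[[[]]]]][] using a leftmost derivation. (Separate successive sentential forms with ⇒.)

P ⇒ PP   [P -> P P]
PP ⇒ PPP   [P -> P P]
PPP ⇒ [P]PP   [P -> [ P ]]
[P]PP ⇒ [[]]PP   [P -> [ ]]
[[]]PP ⇒ [[]][P]P   [P -> [ P ]]
[[]][P]P ⇒ [[]][[P]]P   [P -> [ P ]]
[[]][[P]]P ⇒ [[]][[[P]]]P   [P -> [ P ]]
[[]][[[P]]]P ⇒ [[]][[[[P]]]]P   [P -> [ P ]]
[[]][[[[P]]]]P ⇒ [[]][[[[[]]]]]P   [P -> [ ]]
[[]][[[[[]]]]]P ⇒ [[]][[[[[]]]]][]   [P -> [ ]]

P⇒PP⇒PPP⇒[P]PP⇒[[]]PP⇒[[]][P]P⇒[[]][[P]]P⇒[[]][[[P]]]P⇒[[]][[[[P]]]]P⇒[[]][[[[[]]]]]P⇒[[]][[[[[]]]]][]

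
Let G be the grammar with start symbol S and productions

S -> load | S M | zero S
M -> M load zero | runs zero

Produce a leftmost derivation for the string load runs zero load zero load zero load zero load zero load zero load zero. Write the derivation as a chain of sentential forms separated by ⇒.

S ⇒ S M ⇒ load M ⇒ load M load zero ⇒ load M load zero load zero ⇒ load M load zero load zero load zero ⇒ load M load zero load zero load zero load zero ⇒ load M load zero load zero load zero load zero load zero ⇒ load M load zero load zero load zero load zero load zero load zero ⇒ load runs zero load zero load zero load zero load zero load zero load zero

S ⇒ S M   [S -> S M]
S M ⇒ load M   [S -> load]
load M ⇒ load M load zero   [M -> M load zero]
load M load zero ⇒ load M load zero load zero   [M -> M load zero]
load M load zero load zero ⇒ load M load zero load zero load zero   [M -> M load zero]
load M load zero load zero load zero ⇒ load M load zero load zero load zero load zero   [M -> M load zero]
load M load zero load zero load zero load zero ⇒ load M load zero load zero load zero load zero load zero   [M -> M load zero]
load M load zero load zero load zero load zero load zero ⇒ load M load zero load zero load zero load zero load zero load zero   [M -> M load zero]
load M load zero load zero load zero load zero load zero load zero ⇒ load runs zero load zero load zero load zero load zero load zero load zero   [M -> runs zero]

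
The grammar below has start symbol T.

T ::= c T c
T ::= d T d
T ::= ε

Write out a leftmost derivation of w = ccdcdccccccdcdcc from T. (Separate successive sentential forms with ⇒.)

T⇒cTc⇒ccTcc⇒ccdTdcc⇒ccdcTcdcc⇒ccdcdTdcdcc⇒ccdcdcTcdcdcc⇒ccdcdccTccdcdcc⇒ccdcdcccTcccdcdcc⇒ccdcdccccccdcdcc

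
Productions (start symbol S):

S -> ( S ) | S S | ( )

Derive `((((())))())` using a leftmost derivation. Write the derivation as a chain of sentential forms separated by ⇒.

S ⇒ (S)   [S -> ( S )]
(S) ⇒ (SS)   [S -> S S]
(SS) ⇒ ((S)S)   [S -> ( S )]
((S)S) ⇒ (((S))S)   [S -> ( S )]
(((S))S) ⇒ ((((S)))S)   [S -> ( S )]
((((S)))S) ⇒ ((((())))S)   [S -> ( )]
((((())))S) ⇒ ((((())))())   [S -> ( )]

S ⇒ (S) ⇒ (SS) ⇒ ((S)S) ⇒ (((S))S) ⇒ ((((S)))S) ⇒ ((((())))S) ⇒ ((((())))())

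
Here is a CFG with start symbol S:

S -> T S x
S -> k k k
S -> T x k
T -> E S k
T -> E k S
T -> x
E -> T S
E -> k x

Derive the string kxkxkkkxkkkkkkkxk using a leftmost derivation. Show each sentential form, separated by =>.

S=>Txk=>ESkxk=>TSSkxk=>EkSSSkxk=>kxkSSSkxk=>kxkTSxSSkxk=>kxkxSxSSkxk=>kxkxkkkxSSkxk=>kxkxkkkxkkkSkxk=>kxkxkkkxkkkkkkkxk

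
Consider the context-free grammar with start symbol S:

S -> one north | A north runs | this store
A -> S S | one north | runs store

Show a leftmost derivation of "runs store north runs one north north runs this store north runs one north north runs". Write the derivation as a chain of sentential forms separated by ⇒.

S ⇒ A north runs ⇒ S S north runs ⇒ A north runs S north runs ⇒ S S north runs S north runs ⇒ A north runs S north runs S north runs ⇒ S S north runs S north runs S north runs ⇒ A north runs S north runs S north runs S north runs ⇒ runs store north runs S north runs S north runs S north runs ⇒ runs store north runs one north north runs S north runs S north runs ⇒ runs store north runs one north north runs this store north runs S north runs ⇒ runs store north runs one north north runs this store north runs one north north runs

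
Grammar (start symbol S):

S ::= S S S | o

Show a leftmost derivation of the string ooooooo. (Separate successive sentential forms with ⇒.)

S ⇒ SSS   [S ::= S S S]
SSS ⇒ SSSSS   [S ::= S S S]
SSSSS ⇒ SSSSSSS   [S ::= S S S]
SSSSSSS ⇒ oSSSSSS   [S ::= o]
oSSSSSS ⇒ ooSSSSS   [S ::= o]
ooSSSSS ⇒ oooSSSS   [S ::= o]
oooSSSS ⇒ ooooSSS   [S ::= o]
ooooSSS ⇒ oooooSS   [S ::= o]
oooooSS ⇒ ooooooS   [S ::= o]
ooooooS ⇒ ooooooo   [S ::= o]

S ⇒ SSS ⇒ SSSSS ⇒ SSSSSSS ⇒ oSSSSSS ⇒ ooSSSSS ⇒ oooSSSS ⇒ ooooSSS ⇒ oooooSS ⇒ ooooooS ⇒ ooooooo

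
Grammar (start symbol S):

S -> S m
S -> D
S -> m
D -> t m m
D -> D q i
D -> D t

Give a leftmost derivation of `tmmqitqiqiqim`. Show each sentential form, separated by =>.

S => Sm   [S -> S m]
Sm => Dm   [S -> D]
Dm => Dqim   [D -> D q i]
Dqim => Dqiqim   [D -> D q i]
Dqiqim => Dqiqiqim   [D -> D q i]
Dqiqiqim => Dtqiqiqim   [D -> D t]
Dtqiqiqim => Dqitqiqiqim   [D -> D q i]
Dqitqiqiqim => tmmqitqiqiqim   [D -> t m m]

S => Sm => Dm => Dqim => Dqiqim => Dqiqiqim => Dtqiqiqim => Dqitqiqiqim => tmmqitqiqiqim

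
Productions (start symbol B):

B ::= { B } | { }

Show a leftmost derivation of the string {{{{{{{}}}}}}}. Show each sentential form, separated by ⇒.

B⇒{B}⇒{{B}}⇒{{{B}}}⇒{{{{B}}}}⇒{{{{{B}}}}}⇒{{{{{{B}}}}}}⇒{{{{{{{}}}}}}}

B ⇒ {B}   [B ::= { B }]
{B} ⇒ {{B}}   [B ::= { B }]
{{B}} ⇒ {{{B}}}   [B ::= { B }]
{{{B}}} ⇒ {{{{B}}}}   [B ::= { B }]
{{{{B}}}} ⇒ {{{{{B}}}}}   [B ::= { B }]
{{{{{B}}}}} ⇒ {{{{{{B}}}}}}   [B ::= { B }]
{{{{{{B}}}}}} ⇒ {{{{{{{}}}}}}}   [B ::= { }]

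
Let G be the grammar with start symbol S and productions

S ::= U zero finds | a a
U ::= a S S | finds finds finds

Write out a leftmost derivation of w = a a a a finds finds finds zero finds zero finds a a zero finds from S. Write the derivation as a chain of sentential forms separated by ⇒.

S ⇒ U zero finds   [S ::= U zero finds]
U zero finds ⇒ a S S zero finds   [U ::= a S S]
a S S zero finds ⇒ a U zero finds S zero finds   [S ::= U zero finds]
a U zero finds S zero finds ⇒ a a S S zero finds S zero finds   [U ::= a S S]
a a S S zero finds S zero finds ⇒ a a a a S zero finds S zero finds   [S ::= a a]
a a a a S zero finds S zero finds ⇒ a a a a U zero finds zero finds S zero finds   [S ::= U zero finds]
a a a a U zero finds zero finds S zero finds ⇒ a a a a finds finds finds zero finds zero finds S zero finds   [U ::= finds finds finds]
a a a a finds finds finds zero finds zero finds S zero finds ⇒ a a a a finds finds finds zero finds zero finds a a zero finds   [S ::= a a]

S ⇒ U zero finds ⇒ a S S zero finds ⇒ a U zero finds S zero finds ⇒ a a S S zero finds S zero finds ⇒ a a a a S zero finds S zero finds ⇒ a a a a U zero finds zero finds S zero finds ⇒ a a a a finds finds finds zero finds zero finds S zero finds ⇒ a a a a finds finds finds zero finds zero finds a a zero finds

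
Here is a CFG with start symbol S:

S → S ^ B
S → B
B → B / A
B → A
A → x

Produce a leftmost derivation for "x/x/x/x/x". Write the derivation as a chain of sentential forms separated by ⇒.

S ⇒ B ⇒ B/A ⇒ B/A/A ⇒ B/A/A/A ⇒ B/A/A/A/A ⇒ A/A/A/A/A ⇒ x/A/A/A/A ⇒ x/x/A/A/A ⇒ x/x/x/A/A ⇒ x/x/x/x/A ⇒ x/x/x/x/x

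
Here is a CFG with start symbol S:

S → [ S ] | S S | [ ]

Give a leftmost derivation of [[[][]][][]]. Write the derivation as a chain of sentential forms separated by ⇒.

S ⇒ [S]   [S → [ S ]]
[S] ⇒ [SS]   [S → S S]
[SS] ⇒ [SSS]   [S → S S]
[SSS] ⇒ [[S]SS]   [S → [ S ]]
[[S]SS] ⇒ [[SS]SS]   [S → S S]
[[SS]SS] ⇒ [[[]S]SS]   [S → [ ]]
[[[]S]SS] ⇒ [[[][]]SS]   [S → [ ]]
[[[][]]SS] ⇒ [[[][]][]S]   [S → [ ]]
[[[][]][]S] ⇒ [[[][]][][]]   [S → [ ]]

S ⇒ [S] ⇒ [SS] ⇒ [SSS] ⇒ [[S]SS] ⇒ [[SS]SS] ⇒ [[[]S]SS] ⇒ [[[][]]SS] ⇒ [[[][]][]S] ⇒ [[[][]][][]]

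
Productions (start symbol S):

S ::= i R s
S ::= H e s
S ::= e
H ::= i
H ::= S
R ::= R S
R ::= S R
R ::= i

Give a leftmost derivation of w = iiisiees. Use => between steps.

S => iRs => iRSs => iRSSs => iSRSSs => iiRsRSSs => iiisRSSs => iiisiSSs => iiisieSs => iiisiees

S => iRs   [S ::= i R s]
iRs => iRSs   [R ::= R S]
iRSs => iRSSs   [R ::= R S]
iRSSs => iSRSSs   [R ::= S R]
iSRSSs => iiRsRSSs   [S ::= i R s]
iiRsRSSs => iiisRSSs   [R ::= i]
iiisRSSs => iiisiSSs   [R ::= i]
iiisiSSs => iiisieSs   [S ::= e]
iiisieSs => iiisiees   [S ::= e]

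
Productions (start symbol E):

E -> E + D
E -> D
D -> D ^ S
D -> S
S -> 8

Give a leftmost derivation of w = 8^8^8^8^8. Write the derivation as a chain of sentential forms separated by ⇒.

E ⇒ D   [E -> D]
D ⇒ D^S   [D -> D ^ S]
D^S ⇒ D^S^S   [D -> D ^ S]
D^S^S ⇒ D^S^S^S   [D -> D ^ S]
D^S^S^S ⇒ D^S^S^S^S   [D -> D ^ S]
D^S^S^S^S ⇒ S^S^S^S^S   [D -> S]
S^S^S^S^S ⇒ 8^S^S^S^S   [S -> 8]
8^S^S^S^S ⇒ 8^8^S^S^S   [S -> 8]
8^8^S^S^S ⇒ 8^8^8^S^S   [S -> 8]
8^8^8^S^S ⇒ 8^8^8^8^S   [S -> 8]
8^8^8^8^S ⇒ 8^8^8^8^8   [S -> 8]

E ⇒ D ⇒ D^S ⇒ D^S^S ⇒ D^S^S^S ⇒ D^S^S^S^S ⇒ S^S^S^S^S ⇒ 8^S^S^S^S ⇒ 8^8^S^S^S ⇒ 8^8^8^S^S ⇒ 8^8^8^8^S ⇒ 8^8^8^8^8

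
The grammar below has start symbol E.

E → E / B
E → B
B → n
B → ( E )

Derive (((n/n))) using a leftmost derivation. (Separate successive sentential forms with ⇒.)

E ⇒ B ⇒ (E) ⇒ (B) ⇒ ((E)) ⇒ ((B)) ⇒ (((E))) ⇒ (((E/B))) ⇒ (((B/B))) ⇒ (((n/B))) ⇒ (((n/n)))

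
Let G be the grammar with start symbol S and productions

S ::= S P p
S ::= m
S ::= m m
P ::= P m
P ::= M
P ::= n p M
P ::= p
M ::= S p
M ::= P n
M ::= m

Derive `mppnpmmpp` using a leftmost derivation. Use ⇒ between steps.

S ⇒ SPp ⇒ SPpPp ⇒ mPpPp ⇒ mppPp ⇒ mppnpMp ⇒ mppnpSpp ⇒ mppnpmmpp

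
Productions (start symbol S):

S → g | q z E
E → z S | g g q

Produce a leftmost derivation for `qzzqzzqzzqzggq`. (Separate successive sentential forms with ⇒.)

S ⇒ qzE ⇒ qzzS ⇒ qzzqzE ⇒ qzzqzzS ⇒ qzzqzzqzE ⇒ qzzqzzqzzS ⇒ qzzqzzqzzqzE ⇒ qzzqzzqzzqzggq

S ⇒ qzE   [S → q z E]
qzE ⇒ qzzS   [E → z S]
qzzS ⇒ qzzqzE   [S → q z E]
qzzqzE ⇒ qzzqzzS   [E → z S]
qzzqzzS ⇒ qzzqzzqzE   [S → q z E]
qzzqzzqzE ⇒ qzzqzzqzzS   [E → z S]
qzzqzzqzzS ⇒ qzzqzzqzzqzE   [S → q z E]
qzzqzzqzzqzE ⇒ qzzqzzqzzqzggq   [E → g g q]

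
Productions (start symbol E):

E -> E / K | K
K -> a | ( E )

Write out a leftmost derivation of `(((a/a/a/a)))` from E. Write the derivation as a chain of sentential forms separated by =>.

E => K   [E -> K]
K => (E)   [K -> ( E )]
(E) => (K)   [E -> K]
(K) => ((E))   [K -> ( E )]
((E)) => ((K))   [E -> K]
((K)) => (((E)))   [K -> ( E )]
(((E))) => (((E/K)))   [E -> E / K]
(((E/K))) => (((E/K/K)))   [E -> E / K]
(((E/K/K))) => (((E/K/K/K)))   [E -> E / K]
(((E/K/K/K))) => (((K/K/K/K)))   [E -> K]
(((K/K/K/K))) => (((a/K/K/K)))   [K -> a]
(((a/K/K/K))) => (((a/a/K/K)))   [K -> a]
(((a/a/K/K))) => (((a/a/a/K)))   [K -> a]
(((a/a/a/K))) => (((a/a/a/a)))   [K -> a]

E => K => (E) => (K) => ((E)) => ((K)) => (((E))) => (((E/K))) => (((E/K/K))) => (((E/K/K/K))) => (((K/K/K/K))) => (((a/K/K/K))) => (((a/a/K/K))) => (((a/a/a/K))) => (((a/a/a/a)))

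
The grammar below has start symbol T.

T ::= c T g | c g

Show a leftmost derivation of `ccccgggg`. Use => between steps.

T => cTg => ccTgg => cccTggg => ccccgggg

T => cTg   [T ::= c T g]
cTg => ccTgg   [T ::= c T g]
ccTgg => cccTggg   [T ::= c T g]
cccTggg => ccccgggg   [T ::= c g]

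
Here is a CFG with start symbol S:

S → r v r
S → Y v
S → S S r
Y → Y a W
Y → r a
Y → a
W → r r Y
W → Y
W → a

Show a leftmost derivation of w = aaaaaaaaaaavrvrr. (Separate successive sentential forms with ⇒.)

S ⇒ SSr ⇒ YvSr ⇒ YaWvSr ⇒ YaWaWvSr ⇒ YaWaWaWvSr ⇒ YaWaWaWaWvSr ⇒ YaWaWaWaWaWvSr ⇒ aaWaWaWaWaWvSr ⇒ aaaaWaWaWaWvSr ⇒ aaaaaaWaWaWvSr ⇒ aaaaaaaaWaWvSr ⇒ aaaaaaaaaaWvSr ⇒ aaaaaaaaaaavSr ⇒ aaaaaaaaaaavrvrr

S ⇒ SSr   [S → S S r]
SSr ⇒ YvSr   [S → Y v]
YvSr ⇒ YaWvSr   [Y → Y a W]
YaWvSr ⇒ YaWaWvSr   [Y → Y a W]
YaWaWvSr ⇒ YaWaWaWvSr   [Y → Y a W]
YaWaWaWvSr ⇒ YaWaWaWaWvSr   [Y → Y a W]
YaWaWaWaWvSr ⇒ YaWaWaWaWaWvSr   [Y → Y a W]
YaWaWaWaWaWvSr ⇒ aaWaWaWaWaWvSr   [Y → a]
aaWaWaWaWaWvSr ⇒ aaaaWaWaWaWvSr   [W → a]
aaaaWaWaWaWvSr ⇒ aaaaaaWaWaWvSr   [W → a]
aaaaaaWaWaWvSr ⇒ aaaaaaaaWaWvSr   [W → a]
aaaaaaaaWaWvSr ⇒ aaaaaaaaaaWvSr   [W → a]
aaaaaaaaaaWvSr ⇒ aaaaaaaaaaavSr   [W → a]
aaaaaaaaaaavSr ⇒ aaaaaaaaaaavrvrr   [S → r v r]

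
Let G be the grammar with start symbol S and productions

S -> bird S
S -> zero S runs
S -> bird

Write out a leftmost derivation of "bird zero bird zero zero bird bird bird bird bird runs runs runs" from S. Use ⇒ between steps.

S ⇒ bird S ⇒ bird zero S runs ⇒ bird zero bird S runs ⇒ bird zero bird zero S runs runs ⇒ bird zero bird zero zero S runs runs runs ⇒ bird zero bird zero zero bird S runs runs runs ⇒ bird zero bird zero zero bird bird S runs runs runs ⇒ bird zero bird zero zero bird bird bird S runs runs runs ⇒ bird zero bird zero zero bird bird bird bird S runs runs runs ⇒ bird zero bird zero zero bird bird bird bird bird runs runs runs

S ⇒ bird S   [S -> bird S]
bird S ⇒ bird zero S runs   [S -> zero S runs]
bird zero S runs ⇒ bird zero bird S runs   [S -> bird S]
bird zero bird S runs ⇒ bird zero bird zero S runs runs   [S -> zero S runs]
bird zero bird zero S runs runs ⇒ bird zero bird zero zero S runs runs runs   [S -> zero S runs]
bird zero bird zero zero S runs runs runs ⇒ bird zero bird zero zero bird S runs runs runs   [S -> bird S]
bird zero bird zero zero bird S runs runs runs ⇒ bird zero bird zero zero bird bird S runs runs runs   [S -> bird S]
bird zero bird zero zero bird bird S runs runs runs ⇒ bird zero bird zero zero bird bird bird S runs runs runs   [S -> bird S]
bird zero bird zero zero bird bird bird S runs runs runs ⇒ bird zero bird zero zero bird bird bird bird S runs runs runs   [S -> bird S]
bird zero bird zero zero bird bird bird bird S runs runs runs ⇒ bird zero bird zero zero bird bird bird bird bird runs runs runs   [S -> bird]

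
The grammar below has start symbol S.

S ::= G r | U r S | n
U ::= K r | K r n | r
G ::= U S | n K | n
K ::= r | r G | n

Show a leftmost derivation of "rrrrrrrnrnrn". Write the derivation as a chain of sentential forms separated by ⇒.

S ⇒ UrS   [S ::= U r S]
UrS ⇒ KrnrS   [U ::= K r n]
KrnrS ⇒ rGrnrS   [K ::= r G]
rGrnrS ⇒ rUSrnrS   [G ::= U S]
rUSrnrS ⇒ rKrSrnrS   [U ::= K r]
rKrSrnrS ⇒ rrrSrnrS   [K ::= r]
rrrSrnrS ⇒ rrrUrSrnrS   [S ::= U r S]
rrrUrSrnrS ⇒ rrrrrSrnrS   [U ::= r]
rrrrrSrnrS ⇒ rrrrrUrSrnrS   [S ::= U r S]
rrrrrUrSrnrS ⇒ rrrrrrrSrnrS   [U ::= r]
rrrrrrrSrnrS ⇒ rrrrrrrnrnrS   [S ::= n]
rrrrrrrnrnrS ⇒ rrrrrrrnrnrn   [S ::= n]

S ⇒ UrS ⇒ KrnrS ⇒ rGrnrS ⇒ rUSrnrS ⇒ rKrSrnrS ⇒ rrrSrnrS ⇒ rrrUrSrnrS ⇒ rrrrrSrnrS ⇒ rrrrrUrSrnrS ⇒ rrrrrrrSrnrS ⇒ rrrrrrrnrnrS ⇒ rrrrrrrnrnrn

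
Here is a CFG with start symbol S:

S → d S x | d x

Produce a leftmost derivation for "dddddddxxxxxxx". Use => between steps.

S => dSx => ddSxx => dddSxxx => ddddSxxxx => dddddSxxxxx => ddddddSxxxxxx => dddddddxxxxxxx

S => dSx   [S → d S x]
dSx => ddSxx   [S → d S x]
ddSxx => dddSxxx   [S → d S x]
dddSxxx => ddddSxxxx   [S → d S x]
ddddSxxxx => dddddSxxxxx   [S → d S x]
dddddSxxxxx => ddddddSxxxxxx   [S → d S x]
ddddddSxxxxxx => dddddddxxxxxxx   [S → d x]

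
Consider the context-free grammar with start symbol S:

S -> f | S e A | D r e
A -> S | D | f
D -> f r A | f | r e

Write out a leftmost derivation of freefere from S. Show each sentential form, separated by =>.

S=>SeA=>SeAeA=>DreeAeA=>freeAeA=>freefeA=>freefeD=>freefere

S => SeA   [S -> S e A]
SeA => SeAeA   [S -> S e A]
SeAeA => DreeAeA   [S -> D r e]
DreeAeA => freeAeA   [D -> f]
freeAeA => freefeA   [A -> f]
freefeA => freefeD   [A -> D]
freefeD => freefere   [D -> r e]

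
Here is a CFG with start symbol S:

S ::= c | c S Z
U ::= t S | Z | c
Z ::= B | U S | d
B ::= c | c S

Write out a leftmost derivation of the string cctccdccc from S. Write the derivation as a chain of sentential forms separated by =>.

S=>cSZ=>ccZ=>ccUS=>ccZS=>ccUSS=>cctSSS=>cctcSZSS=>cctccZSS=>cctccUSSS=>cctccZSSS=>cctccdSSS=>cctccdcSS=>cctccdccS=>cctccdccc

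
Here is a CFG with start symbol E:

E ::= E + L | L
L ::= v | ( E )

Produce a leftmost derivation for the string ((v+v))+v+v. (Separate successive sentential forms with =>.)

E => E+L   [E ::= E + L]
E+L => E+L+L   [E ::= E + L]
E+L+L => L+L+L   [E ::= L]
L+L+L => (E)+L+L   [L ::= ( E )]
(E)+L+L => (L)+L+L   [E ::= L]
(L)+L+L => ((E))+L+L   [L ::= ( E )]
((E))+L+L => ((E+L))+L+L   [E ::= E + L]
((E+L))+L+L => ((L+L))+L+L   [E ::= L]
((L+L))+L+L => ((v+L))+L+L   [L ::= v]
((v+L))+L+L => ((v+v))+L+L   [L ::= v]
((v+v))+L+L => ((v+v))+v+L   [L ::= v]
((v+v))+v+L => ((v+v))+v+v   [L ::= v]

E => E+L => E+L+L => L+L+L => (E)+L+L => (L)+L+L => ((E))+L+L => ((E+L))+L+L => ((L+L))+L+L => ((v+L))+L+L => ((v+v))+L+L => ((v+v))+v+L => ((v+v))+v+v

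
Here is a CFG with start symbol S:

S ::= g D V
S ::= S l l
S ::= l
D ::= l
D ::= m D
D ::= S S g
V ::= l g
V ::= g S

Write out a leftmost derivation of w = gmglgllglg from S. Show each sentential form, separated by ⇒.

S ⇒ gDV ⇒ gmDV ⇒ gmSSgV ⇒ gmgDVSgV ⇒ gmglVSgV ⇒ gmglgSSgV ⇒ gmglglSgV ⇒ gmglgllgV ⇒ gmglgllglg

S ⇒ gDV   [S ::= g D V]
gDV ⇒ gmDV   [D ::= m D]
gmDV ⇒ gmSSgV   [D ::= S S g]
gmSSgV ⇒ gmgDVSgV   [S ::= g D V]
gmgDVSgV ⇒ gmglVSgV   [D ::= l]
gmglVSgV ⇒ gmglgSSgV   [V ::= g S]
gmglgSSgV ⇒ gmglglSgV   [S ::= l]
gmglglSgV ⇒ gmglgllgV   [S ::= l]
gmglgllgV ⇒ gmglgllglg   [V ::= l g]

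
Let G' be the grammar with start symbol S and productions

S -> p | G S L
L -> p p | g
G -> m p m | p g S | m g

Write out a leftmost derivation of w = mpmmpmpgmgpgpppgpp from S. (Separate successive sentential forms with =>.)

S=>GSL=>mpmSL=>mpmGSLL=>mpmmpmSLL=>mpmmpmGSLLL=>mpmmpmpgSSLLL=>mpmmpmpgGSLSLLL=>mpmmpmpgmgSLSLLL=>mpmmpmpgmgpLSLLL=>mpmmpmpgmgpgSLLL=>mpmmpmpgmgpgpLLL=>mpmmpmpgmgpgpppLL=>mpmmpmpgmgpgpppgL=>mpmmpmpgmgpgpppgpp

S => GSL   [S -> G S L]
GSL => mpmSL   [G -> m p m]
mpmSL => mpmGSLL   [S -> G S L]
mpmGSLL => mpmmpmSLL   [G -> m p m]
mpmmpmSLL => mpmmpmGSLLL   [S -> G S L]
mpmmpmGSLLL => mpmmpmpgSSLLL   [G -> p g S]
mpmmpmpgSSLLL => mpmmpmpgGSLSLLL   [S -> G S L]
mpmmpmpgGSLSLLL => mpmmpmpgmgSLSLLL   [G -> m g]
mpmmpmpgmgSLSLLL => mpmmpmpgmgpLSLLL   [S -> p]
mpmmpmpgmgpLSLLL => mpmmpmpgmgpgSLLL   [L -> g]
mpmmpmpgmgpgSLLL => mpmmpmpgmgpgpLLL   [S -> p]
mpmmpmpgmgpgpLLL => mpmmpmpgmgpgpppLL   [L -> p p]
mpmmpmpgmgpgpppLL => mpmmpmpgmgpgpppgL   [L -> g]
mpmmpmpgmgpgpppgL => mpmmpmpgmgpgpppgpp   [L -> p p]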